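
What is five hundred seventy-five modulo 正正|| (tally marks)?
Convert five hundred seventy-five (English words) → 5×100 + 75 = 575 (decimal)
Convert 正正|| (tally marks) → 5 + 5 + 2 = 12 (decimal)
Compute 575 mod 12 = 11
11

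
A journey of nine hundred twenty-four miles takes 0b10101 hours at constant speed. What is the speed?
Convert nine hundred twenty-four (English words) → 9×100 + 24 = 924 (decimal)
Convert 0b10101 (binary) → 16 + 4 + 1 = 21 (decimal)
Compute 924 ÷ 21 = 44
44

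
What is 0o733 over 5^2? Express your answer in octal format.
Convert 0o733 (octal) → 7×64 + 3×8 + 3 = 475 (decimal)
Convert 5^2 (power) → 25 (decimal)
Compute 475 ÷ 25 = 19
Convert 19 (decimal) → 19 = 2×8 + 3 → 0o23 (octal)
0o23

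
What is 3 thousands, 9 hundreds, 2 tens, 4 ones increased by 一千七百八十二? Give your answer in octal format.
Convert 3 thousands, 9 hundreds, 2 tens, 4 ones (place-value notation) → 3×1000 + 9×100 + 2×10 + 4 = 3924 (decimal)
Convert 一千七百八十二 (Chinese numeral) → 1×1000 + 7×100 + 8×10 + 2 = 1782 (decimal)
Compute 3924 + 1782 = 5706
Convert 5706 (decimal) → 5706 = 1×4096 + 3×512 + 1×64 + 1×8 + 2 → 0o13112 (octal)
0o13112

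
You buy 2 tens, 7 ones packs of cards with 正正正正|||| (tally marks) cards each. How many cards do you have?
Convert 正正正正|||| (tally marks) → 5 + 5 + 5 + 5 + 4 = 24 (decimal)
Convert 2 tens, 7 ones (place-value notation) → 2×10 + 7 = 27 (decimal)
Compute 24 × 27 = 648
648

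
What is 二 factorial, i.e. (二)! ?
Convert 二 (Chinese numeral) → 2 (decimal)
Compute 2! = 2
2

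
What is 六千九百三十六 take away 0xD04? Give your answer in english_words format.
Convert 六千九百三十六 (Chinese numeral) → 6×1000 + 9×100 + 3×10 + 6 = 6936 (decimal)
Convert 0xD04 (hexadecimal) → 13×256 + 4 = 3332 (decimal)
Compute 6936 - 3332 = 3604
Convert 3604 (decimal) → 3604 = 3×1000 + 6×100 + 4 → three thousand six hundred four (English words)
three thousand six hundred four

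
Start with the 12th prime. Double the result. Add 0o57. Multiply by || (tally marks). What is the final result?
Convert the 12th prime (prime index) → 37 (decimal)
Start: 37
37 × 2 = 74
Convert 0o57 (octal) → 5×8 + 7 = 47 (decimal)
74 + 47 = 121
Convert || (tally marks) → 2 (decimal)
121 × 2 = 242
242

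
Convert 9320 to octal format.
Convert 9320 (decimal) → 9320 = 2×4096 + 2×512 + 1×64 + 5×8 → 0o22150 (octal)
0o22150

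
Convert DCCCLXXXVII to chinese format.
Convert DCCCLXXXVII (Roman numeral) → 500 + 100 + 100 + 100 + 50 + 10 + 10 + 10 + 5 + 1 + 1 = 887 (decimal)
Convert 887 (decimal) → 887 = 8×100 + 8×10 + 7 → 八百八十七 (Chinese numeral)
八百八十七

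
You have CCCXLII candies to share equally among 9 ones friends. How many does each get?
Convert CCCXLII (Roman numeral) → 100 + 100 + 100 + 40 + 1 + 1 = 342 (decimal)
Convert 9 ones (place-value notation) → 9 (decimal)
Compute 342 ÷ 9 = 38
38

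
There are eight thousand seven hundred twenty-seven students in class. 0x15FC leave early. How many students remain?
Convert eight thousand seven hundred twenty-seven (English words) → 8×1000 + 7×100 + 27 = 8727 (decimal)
Convert 0x15FC (hexadecimal) → 1×4096 + 5×256 + 15×16 + 12 = 5628 (decimal)
Compute 8727 - 5628 = 3099
3099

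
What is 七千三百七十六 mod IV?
Convert 七千三百七十六 (Chinese numeral) → 7×1000 + 3×100 + 7×10 + 6 = 7376 (decimal)
Convert IV (Roman numeral) → 4 (decimal)
Compute 7376 mod 4 = 0
0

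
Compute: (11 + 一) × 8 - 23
Convert 一 (Chinese numeral) → 1 (decimal)
Expression in decimal: (11 + 1) × 8 - 23
Parentheses first: 11 + 1 = 12
Multiply: 12 × 8 = 96
Subtract: 96 - 23 = 73
73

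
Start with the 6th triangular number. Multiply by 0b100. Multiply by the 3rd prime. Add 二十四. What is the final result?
Convert the 6th triangular number (triangular index) → 6×7/2 = 21 (decimal)
Start: 21
Convert 0b100 (binary) → 4 (decimal)
21 × 4 = 84
Convert the 3rd prime (prime index) → 5 (decimal)
84 × 5 = 420
Convert 二十四 (Chinese numeral) → 2×10 + 4 = 24 (decimal)
420 + 24 = 444
444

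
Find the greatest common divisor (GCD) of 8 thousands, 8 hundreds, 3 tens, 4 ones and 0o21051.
Convert 8 thousands, 8 hundreds, 3 tens, 4 ones (place-value notation) → 8×1000 + 8×100 + 3×10 + 4 = 8834 (decimal)
Convert 0o21051 (octal) → 2×4096 + 1×512 + 5×8 + 1 = 8745 (decimal)
Compute gcd(8834, 8745) = 1
1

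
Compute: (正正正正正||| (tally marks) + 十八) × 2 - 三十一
Convert 正正正正正||| (tally marks) → 5 + 5 + 5 + 5 + 5 + 3 = 28 (decimal)
Convert 十八 (Chinese numeral) → 1×10 + 8 = 18 (decimal)
Convert 三十一 (Chinese numeral) → 3×10 + 1 = 31 (decimal)
Expression in decimal: (28 + 18) × 2 - 31
Parentheses first: 28 + 18 = 46
Multiply: 46 × 2 = 92
Subtract: 92 - 31 = 61
61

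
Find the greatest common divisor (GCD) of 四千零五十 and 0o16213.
Convert 四千零五十 (Chinese numeral) → 4×1000 + 5×10 = 4050 (decimal)
Convert 0o16213 (octal) → 1×4096 + 6×512 + 2×64 + 1×8 + 3 = 7307 (decimal)
Compute gcd(4050, 7307) = 1
1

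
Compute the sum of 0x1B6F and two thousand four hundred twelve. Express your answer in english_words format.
Convert 0x1B6F (hexadecimal) → 1×4096 + 11×256 + 6×16 + 15 = 7023 (decimal)
Convert two thousand four hundred twelve (English words) → 2×1000 + 4×100 + 12 = 2412 (decimal)
Compute 7023 + 2412 = 9435
Convert 9435 (decimal) → 9435 = 9×1000 + 4×100 + 35 → nine thousand four hundred thirty-five (English words)
nine thousand four hundred thirty-five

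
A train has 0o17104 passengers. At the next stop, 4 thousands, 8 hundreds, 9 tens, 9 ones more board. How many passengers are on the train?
Convert 0o17104 (octal) → 1×4096 + 7×512 + 1×64 + 4 = 7748 (decimal)
Convert 4 thousands, 8 hundreds, 9 tens, 9 ones (place-value notation) → 4×1000 + 8×100 + 9×10 + 9 = 4899 (decimal)
Compute 7748 + 4899 = 12647
12647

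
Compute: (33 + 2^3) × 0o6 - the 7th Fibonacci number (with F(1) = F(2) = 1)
Convert 2^3 (power) → 8 (decimal)
Convert 0o6 (octal) → 6 (decimal)
Convert the 7th Fibonacci number (with F(1) = F(2) = 1) (Fibonacci index) → 1, 1, 2, 3, 5, 8, 13 → 13 (decimal)
Expression in decimal: (33 + 8) × 6 - 13
Parentheses first: 33 + 8 = 41
Multiply: 41 × 6 = 246
Subtract: 246 - 13 = 233
233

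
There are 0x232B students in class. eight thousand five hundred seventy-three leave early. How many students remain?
Convert 0x232B (hexadecimal) → 2×4096 + 3×256 + 2×16 + 11 = 9003 (decimal)
Convert eight thousand five hundred seventy-three (English words) → 8×1000 + 5×100 + 73 = 8573 (decimal)
Compute 9003 - 8573 = 430
430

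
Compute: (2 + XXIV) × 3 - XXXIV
Convert XXIV (Roman numeral) → 10 + 10 + 4 = 24 (decimal)
Convert XXXIV (Roman numeral) → 10 + 10 + 10 + 4 = 34 (decimal)
Expression in decimal: (2 + 24) × 3 - 34
Parentheses first: 2 + 24 = 26
Multiply: 26 × 3 = 78
Subtract: 78 - 34 = 44
44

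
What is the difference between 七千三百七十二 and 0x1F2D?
Convert 七千三百七十二 (Chinese numeral) → 7×1000 + 3×100 + 7×10 + 2 = 7372 (decimal)
Convert 0x1F2D (hexadecimal) → 1×4096 + 15×256 + 2×16 + 13 = 7981 (decimal)
Difference: |7372 - 7981| = 609
609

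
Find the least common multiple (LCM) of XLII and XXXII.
Convert XLII (Roman numeral) → 40 + 1 + 1 = 42 (decimal)
Convert XXXII (Roman numeral) → 10 + 10 + 10 + 1 + 1 = 32 (decimal)
Compute lcm(42, 32) = 672
672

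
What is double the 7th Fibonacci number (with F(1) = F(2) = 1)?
The 7th Fibonacci number (with F(1) = F(2) = 1): 1, 1, 2, 3, 5, 8, 13 → 13
Compute 13 × 2 = 26
26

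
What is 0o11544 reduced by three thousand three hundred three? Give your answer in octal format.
Convert 0o11544 (octal) → 1×4096 + 1×512 + 5×64 + 4×8 + 4 = 4964 (decimal)
Convert three thousand three hundred three (English words) → 3×1000 + 3×100 + 3 = 3303 (decimal)
Compute 4964 - 3303 = 1661
Convert 1661 (decimal) → 1661 = 3×512 + 1×64 + 7×8 + 5 → 0o3175 (octal)
0o3175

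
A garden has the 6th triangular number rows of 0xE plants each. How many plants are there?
Convert 0xE (hexadecimal) → 14 (decimal)
Convert the 6th triangular number (triangular index) → 6×7/2 = 21 (decimal)
Compute 14 × 21 = 294
294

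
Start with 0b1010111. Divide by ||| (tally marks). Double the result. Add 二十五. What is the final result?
Convert 0b1010111 (binary) → 64 + 16 + 4 + 2 + 1 = 87 (decimal)
Start: 87
Convert ||| (tally marks) → 3 (decimal)
87 ÷ 3 = 29
29 × 2 = 58
Convert 二十五 (Chinese numeral) → 2×10 + 5 = 25 (decimal)
58 + 25 = 83
83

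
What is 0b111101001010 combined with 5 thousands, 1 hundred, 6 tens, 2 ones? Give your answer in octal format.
Convert 0b111101001010 (binary) → 2048 + 1024 + 512 + 256 + 64 + 8 + 2 = 3914 (decimal)
Convert 5 thousands, 1 hundred, 6 tens, 2 ones (place-value notation) → 5×1000 + 1×100 + 6×10 + 2 = 5162 (decimal)
Compute 3914 + 5162 = 9076
Convert 9076 (decimal) → 9076 = 2×4096 + 1×512 + 5×64 + 6×8 + 4 → 0o21564 (octal)
0o21564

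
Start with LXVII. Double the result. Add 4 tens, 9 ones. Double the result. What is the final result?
Convert LXVII (Roman numeral) → 50 + 10 + 5 + 1 + 1 = 67 (decimal)
Start: 67
67 × 2 = 134
Convert 4 tens, 9 ones (place-value notation) → 4×10 + 9 = 49 (decimal)
134 + 49 = 183
183 × 2 = 366
366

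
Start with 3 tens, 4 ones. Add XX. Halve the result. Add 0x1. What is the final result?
Convert 3 tens, 4 ones (place-value notation) → 3×10 + 4 = 34 (decimal)
Start: 34
Convert XX (Roman numeral) → 10 + 10 = 20 (decimal)
34 + 20 = 54
54 ÷ 2 = 27
Convert 0x1 (hexadecimal) → 1 (decimal)
27 + 1 = 28
28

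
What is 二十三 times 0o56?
Convert 二十三 (Chinese numeral) → 2×10 + 3 = 23 (decimal)
Convert 0o56 (octal) → 5×8 + 6 = 46 (decimal)
Compute 23 × 46 = 1058
1058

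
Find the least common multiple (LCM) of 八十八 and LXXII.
Convert 八十八 (Chinese numeral) → 8×10 + 8 = 88 (decimal)
Convert LXXII (Roman numeral) → 50 + 10 + 10 + 1 + 1 = 72 (decimal)
Compute lcm(88, 72) = 792
792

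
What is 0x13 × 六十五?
Convert 0x13 (hexadecimal) → 1×16 + 3 = 19 (decimal)
Convert 六十五 (Chinese numeral) → 6×10 + 5 = 65 (decimal)
Compute 19 × 65 = 1235
1235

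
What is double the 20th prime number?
The 20th prime number = 71
Compute 71 × 2 = 142
142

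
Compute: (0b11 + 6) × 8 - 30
Convert 0b11 (binary) → 2 + 1 = 3 (decimal)
Expression in decimal: (3 + 6) × 8 - 30
Parentheses first: 3 + 6 = 9
Multiply: 9 × 8 = 72
Subtract: 72 - 30 = 42
42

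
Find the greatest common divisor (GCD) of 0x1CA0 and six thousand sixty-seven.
Convert 0x1CA0 (hexadecimal) → 1×4096 + 12×256 + 10×16 = 7328 (decimal)
Convert six thousand sixty-seven (English words) → 6×1000 + 67 = 6067 (decimal)
Compute gcd(7328, 6067) = 1
1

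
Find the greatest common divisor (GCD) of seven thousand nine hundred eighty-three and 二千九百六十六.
Convert seven thousand nine hundred eighty-three (English words) → 7×1000 + 9×100 + 83 = 7983 (decimal)
Convert 二千九百六十六 (Chinese numeral) → 2×1000 + 9×100 + 6×10 + 6 = 2966 (decimal)
Compute gcd(7983, 2966) = 1
1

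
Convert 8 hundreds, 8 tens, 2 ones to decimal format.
Convert 8 hundreds, 8 tens, 2 ones (place-value notation) → 8×100 + 8×10 + 2 = 882 (decimal)
882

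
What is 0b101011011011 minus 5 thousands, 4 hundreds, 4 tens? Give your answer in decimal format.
Convert 0b101011011011 (binary) → 2048 + 512 + 128 + 64 + 16 + 8 + 2 + 1 = 2779 (decimal)
Convert 5 thousands, 4 hundreds, 4 tens (place-value notation) → 5×1000 + 4×100 + 4×10 = 5440 (decimal)
Compute 2779 - 5440 = -2661
-2661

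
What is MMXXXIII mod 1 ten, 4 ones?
Convert MMXXXIII (Roman numeral) → 1000 + 1000 + 10 + 10 + 10 + 1 + 1 + 1 = 2033 (decimal)
Convert 1 ten, 4 ones (place-value notation) → 1×10 + 4 = 14 (decimal)
Compute 2033 mod 14 = 3
3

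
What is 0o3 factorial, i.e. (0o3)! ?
Convert 0o3 (octal) → 3 (decimal)
Compute 3! = 6
6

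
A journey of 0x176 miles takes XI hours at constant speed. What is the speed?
Convert 0x176 (hexadecimal) → 1×256 + 7×16 + 6 = 374 (decimal)
Convert XI (Roman numeral) → 10 + 1 = 11 (decimal)
Compute 374 ÷ 11 = 34
34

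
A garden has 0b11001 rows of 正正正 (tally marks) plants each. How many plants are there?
Convert 正正正 (tally marks) → 5 + 5 + 5 = 15 (decimal)
Convert 0b11001 (binary) → 16 + 8 + 1 = 25 (decimal)
Compute 15 × 25 = 375
375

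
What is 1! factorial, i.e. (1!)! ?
Convert 1! (factorial) → 1 (decimal)
Compute 1! = 1
1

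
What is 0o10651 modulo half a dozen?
Convert 0o10651 (octal) → 1×4096 + 6×64 + 5×8 + 1 = 4521 (decimal)
Convert half a dozen (colloquial) → 6 (decimal)
Compute 4521 mod 6 = 3
3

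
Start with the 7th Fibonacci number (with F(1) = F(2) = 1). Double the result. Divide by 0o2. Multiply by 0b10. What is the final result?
Convert the 7th Fibonacci number (with F(1) = F(2) = 1) (Fibonacci index) → 1, 1, 2, 3, 5, 8, 13 → 13 (decimal)
Start: 13
13 × 2 = 26
Convert 0o2 (octal) → 2 (decimal)
26 ÷ 2 = 13
Convert 0b10 (binary) → 2 (decimal)
13 × 2 = 26
26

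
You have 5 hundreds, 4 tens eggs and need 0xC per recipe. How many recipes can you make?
Convert 5 hundreds, 4 tens (place-value notation) → 5×100 + 4×10 = 540 (decimal)
Convert 0xC (hexadecimal) → 12 (decimal)
Compute 540 ÷ 12 = 45
45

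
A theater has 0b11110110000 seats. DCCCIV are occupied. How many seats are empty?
Convert 0b11110110000 (binary) → 1024 + 512 + 256 + 128 + 32 + 16 = 1968 (decimal)
Convert DCCCIV (Roman numeral) → 500 + 100 + 100 + 100 + 4 = 804 (decimal)
Compute 1968 - 804 = 1164
1164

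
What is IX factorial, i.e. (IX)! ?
Convert IX (Roman numeral) → 9 (decimal)
Compute 9! = 362880
362880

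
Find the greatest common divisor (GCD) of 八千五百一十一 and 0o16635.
Convert 八千五百一十一 (Chinese numeral) → 8×1000 + 5×100 + 1×10 + 1 = 8511 (decimal)
Convert 0o16635 (octal) → 1×4096 + 6×512 + 6×64 + 3×8 + 5 = 7581 (decimal)
Compute gcd(8511, 7581) = 3
3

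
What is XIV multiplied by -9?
Convert XIV (Roman numeral) → 10 + 4 = 14 (decimal)
Compute 14 × -9 = -126
-126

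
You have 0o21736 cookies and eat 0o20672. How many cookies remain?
Convert 0o21736 (octal) → 2×4096 + 1×512 + 7×64 + 3×8 + 6 = 9182 (decimal)
Convert 0o20672 (octal) → 2×4096 + 6×64 + 7×8 + 2 = 8634 (decimal)
Compute 9182 - 8634 = 548
548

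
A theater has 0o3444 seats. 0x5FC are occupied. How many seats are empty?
Convert 0o3444 (octal) → 3×512 + 4×64 + 4×8 + 4 = 1828 (decimal)
Convert 0x5FC (hexadecimal) → 5×256 + 15×16 + 12 = 1532 (decimal)
Compute 1828 - 1532 = 296
296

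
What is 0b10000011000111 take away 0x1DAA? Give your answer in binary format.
Convert 0b10000011000111 (binary) → 8192 + 128 + 64 + 4 + 2 + 1 = 8391 (decimal)
Convert 0x1DAA (hexadecimal) → 1×4096 + 13×256 + 10×16 + 10 = 7594 (decimal)
Compute 8391 - 7594 = 797
Convert 797 (decimal) → 797 = 512 + 256 + 16 + 8 + 4 + 1 → 0b1100011101 (binary)
0b1100011101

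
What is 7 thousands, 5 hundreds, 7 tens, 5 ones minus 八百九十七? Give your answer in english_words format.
Convert 7 thousands, 5 hundreds, 7 tens, 5 ones (place-value notation) → 7×1000 + 5×100 + 7×10 + 5 = 7575 (decimal)
Convert 八百九十七 (Chinese numeral) → 8×100 + 9×10 + 7 = 897 (decimal)
Compute 7575 - 897 = 6678
Convert 6678 (decimal) → 6678 = 6×1000 + 6×100 + 78 → six thousand six hundred seventy-eight (English words)
six thousand six hundred seventy-eight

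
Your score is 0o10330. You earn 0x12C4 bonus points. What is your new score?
Convert 0o10330 (octal) → 1×4096 + 3×64 + 3×8 = 4312 (decimal)
Convert 0x12C4 (hexadecimal) → 1×4096 + 2×256 + 12×16 + 4 = 4804 (decimal)
Compute 4312 + 4804 = 9116
9116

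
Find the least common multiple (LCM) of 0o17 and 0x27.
Convert 0o17 (octal) → 1×8 + 7 = 15 (decimal)
Convert 0x27 (hexadecimal) → 2×16 + 7 = 39 (decimal)
Compute lcm(15, 39) = 195
195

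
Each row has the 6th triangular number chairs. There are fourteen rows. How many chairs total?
Convert the 6th triangular number (triangular index) → 6×7/2 = 21 (decimal)
Convert fourteen (English words) → 14 (decimal)
Compute 21 × 14 = 294
294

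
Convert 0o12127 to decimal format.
Convert 0o12127 (octal) → 1×4096 + 2×512 + 1×64 + 2×8 + 7 = 5207 (decimal)
5207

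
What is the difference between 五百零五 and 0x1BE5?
Convert 五百零五 (Chinese numeral) → 5×100 + 5 = 505 (decimal)
Convert 0x1BE5 (hexadecimal) → 1×4096 + 11×256 + 14×16 + 5 = 7141 (decimal)
Difference: |505 - 7141| = 6636
6636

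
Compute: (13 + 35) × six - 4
Convert six (English words) → 6 (decimal)
Expression in decimal: (13 + 35) × 6 - 4
Parentheses first: 13 + 35 = 48
Multiply: 48 × 6 = 288
Subtract: 288 - 4 = 284
284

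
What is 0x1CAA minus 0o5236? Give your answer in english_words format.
Convert 0x1CAA (hexadecimal) → 1×4096 + 12×256 + 10×16 + 10 = 7338 (decimal)
Convert 0o5236 (octal) → 5×512 + 2×64 + 3×8 + 6 = 2718 (decimal)
Compute 7338 - 2718 = 4620
Convert 4620 (decimal) → 4620 = 4×1000 + 6×100 + 20 → four thousand six hundred twenty (English words)
four thousand six hundred twenty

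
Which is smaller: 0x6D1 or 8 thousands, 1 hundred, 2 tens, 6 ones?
Convert 0x6D1 (hexadecimal) → 6×256 + 13×16 + 1 = 1745 (decimal)
Convert 8 thousands, 1 hundred, 2 tens, 6 ones (place-value notation) → 8×1000 + 1×100 + 2×10 + 6 = 8126 (decimal)
Compare 1745 vs 8126: smaller = 1745
1745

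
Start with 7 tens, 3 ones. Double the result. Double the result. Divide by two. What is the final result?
Convert 7 tens, 3 ones (place-value notation) → 7×10 + 3 = 73 (decimal)
Start: 73
73 × 2 = 146
146 × 2 = 292
Convert two (English words) → 2 (decimal)
292 ÷ 2 = 146
146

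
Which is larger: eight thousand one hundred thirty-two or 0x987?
Convert eight thousand one hundred thirty-two (English words) → 8×1000 + 1×100 + 32 = 8132 (decimal)
Convert 0x987 (hexadecimal) → 9×256 + 8×16 + 7 = 2439 (decimal)
Compare 8132 vs 2439: larger = 8132
8132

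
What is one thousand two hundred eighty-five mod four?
Convert one thousand two hundred eighty-five (English words) → 1×1000 + 2×100 + 85 = 1285 (decimal)
Convert four (English words) → 4 (decimal)
Compute 1285 mod 4 = 1
1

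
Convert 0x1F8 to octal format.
Convert 0x1F8 (hexadecimal) → 1×256 + 15×16 + 8 = 504 (decimal)
Convert 504 (decimal) → 504 = 7×64 + 7×8 → 0o770 (octal)
0o770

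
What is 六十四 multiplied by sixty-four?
Convert 六十四 (Chinese numeral) → 6×10 + 4 = 64 (decimal)
Convert sixty-four (English words) → 64 (decimal)
Compute 64 × 64 = 4096
4096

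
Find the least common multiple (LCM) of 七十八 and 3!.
Convert 七十八 (Chinese numeral) → 7×10 + 8 = 78 (decimal)
Convert 3! (factorial) → 6 (decimal)
Compute lcm(78, 6) = 78
78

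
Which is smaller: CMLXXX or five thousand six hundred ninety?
Convert CMLXXX (Roman numeral) → 900 + 50 + 10 + 10 + 10 = 980 (decimal)
Convert five thousand six hundred ninety (English words) → 5×1000 + 6×100 + 90 = 5690 (decimal)
Compare 980 vs 5690: smaller = 980
980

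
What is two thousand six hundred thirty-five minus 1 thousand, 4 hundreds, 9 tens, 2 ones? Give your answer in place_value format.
Convert two thousand six hundred thirty-five (English words) → 2×1000 + 6×100 + 35 = 2635 (decimal)
Convert 1 thousand, 4 hundreds, 9 tens, 2 ones (place-value notation) → 1×1000 + 4×100 + 9×10 + 2 = 1492 (decimal)
Compute 2635 - 1492 = 1143
Convert 1143 (decimal) → 1143 = 1×1000 + 1×100 + 4×10 + 3 → 1 thousand, 1 hundred, 4 tens, 3 ones (place-value notation)
1 thousand, 1 hundred, 4 tens, 3 ones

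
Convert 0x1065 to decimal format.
Convert 0x1065 (hexadecimal) → 1×4096 + 6×16 + 5 = 4197 (decimal)
4197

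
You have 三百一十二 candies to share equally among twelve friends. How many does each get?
Convert 三百一十二 (Chinese numeral) → 3×100 + 1×10 + 2 = 312 (decimal)
Convert twelve (English words) → 12 (decimal)
Compute 312 ÷ 12 = 26
26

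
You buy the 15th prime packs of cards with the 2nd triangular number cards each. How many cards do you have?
Convert the 2nd triangular number (triangular index) → 2×3/2 = 3 (decimal)
Convert the 15th prime (prime index) → 47 (decimal)
Compute 3 × 47 = 141
141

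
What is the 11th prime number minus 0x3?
The 11th prime number = 31
Convert 0x3 (hexadecimal) → 3 (decimal)
Compute 31 - 3 = 28
28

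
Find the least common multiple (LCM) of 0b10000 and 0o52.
Convert 0b10000 (binary) → 16 (decimal)
Convert 0o52 (octal) → 5×8 + 2 = 42 (decimal)
Compute lcm(16, 42) = 336
336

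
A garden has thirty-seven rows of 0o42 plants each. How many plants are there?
Convert 0o42 (octal) → 4×8 + 2 = 34 (decimal)
Convert thirty-seven (English words) → 37 (decimal)
Compute 34 × 37 = 1258
1258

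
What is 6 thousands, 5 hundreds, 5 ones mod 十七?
Convert 6 thousands, 5 hundreds, 5 ones (place-value notation) → 6×1000 + 5×100 + 5 = 6505 (decimal)
Convert 十七 (Chinese numeral) → 1×10 + 7 = 17 (decimal)
Compute 6505 mod 17 = 11
11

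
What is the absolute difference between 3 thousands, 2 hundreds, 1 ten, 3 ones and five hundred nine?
Convert 3 thousands, 2 hundreds, 1 ten, 3 ones (place-value notation) → 3×1000 + 2×100 + 1×10 + 3 = 3213 (decimal)
Convert five hundred nine (English words) → 5×100 + 9 = 509 (decimal)
Compute |3213 - 509| = 2704
2704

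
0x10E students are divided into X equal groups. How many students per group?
Convert 0x10E (hexadecimal) → 1×256 + 14 = 270 (decimal)
Convert X (Roman numeral) → 10 (decimal)
Compute 270 ÷ 10 = 27
27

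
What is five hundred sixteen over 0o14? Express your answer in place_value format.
Convert five hundred sixteen (English words) → 5×100 + 16 = 516 (decimal)
Convert 0o14 (octal) → 1×8 + 4 = 12 (decimal)
Compute 516 ÷ 12 = 43
Convert 43 (decimal) → 43 = 4×10 + 3 → 4 tens, 3 ones (place-value notation)
4 tens, 3 ones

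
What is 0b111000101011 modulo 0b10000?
Convert 0b111000101011 (binary) → 2048 + 1024 + 512 + 32 + 8 + 2 + 1 = 3627 (decimal)
Convert 0b10000 (binary) → 16 (decimal)
Compute 3627 mod 16 = 11
11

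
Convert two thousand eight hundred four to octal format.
Convert two thousand eight hundred four (English words) → 2×1000 + 8×100 + 4 = 2804 (decimal)
Convert 2804 (decimal) → 2804 = 5×512 + 3×64 + 6×8 + 4 → 0o5364 (octal)
0o5364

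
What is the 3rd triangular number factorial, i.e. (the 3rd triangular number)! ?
Convert the 3rd triangular number (triangular index) → 3×4/2 = 6 (decimal)
Compute 6! = 720
720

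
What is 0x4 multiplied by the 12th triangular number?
Convert 0x4 (hexadecimal) → 4 (decimal)
Convert the 12th triangular number (triangular index) → 12×13/2 = 78 (decimal)
Compute 4 × 78 = 312
312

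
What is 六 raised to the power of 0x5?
Convert 六 (Chinese numeral) → 6 (decimal)
Convert 0x5 (hexadecimal) → 5 (decimal)
Compute 6 ^ 5 = 7776
7776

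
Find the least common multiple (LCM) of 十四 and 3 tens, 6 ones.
Convert 十四 (Chinese numeral) → 1×10 + 4 = 14 (decimal)
Convert 3 tens, 6 ones (place-value notation) → 3×10 + 6 = 36 (decimal)
Compute lcm(14, 36) = 252
252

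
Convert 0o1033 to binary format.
Convert 0o1033 (octal) → 1×512 + 3×8 + 3 = 539 (decimal)
Convert 539 (decimal) → 539 = 512 + 16 + 8 + 2 + 1 → 0b1000011011 (binary)
0b1000011011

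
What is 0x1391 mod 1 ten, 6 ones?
Convert 0x1391 (hexadecimal) → 1×4096 + 3×256 + 9×16 + 1 = 5009 (decimal)
Convert 1 ten, 6 ones (place-value notation) → 1×10 + 6 = 16 (decimal)
Compute 5009 mod 16 = 1
1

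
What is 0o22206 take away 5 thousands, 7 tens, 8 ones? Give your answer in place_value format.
Convert 0o22206 (octal) → 2×4096 + 2×512 + 2×64 + 6 = 9350 (decimal)
Convert 5 thousands, 7 tens, 8 ones (place-value notation) → 5×1000 + 7×10 + 8 = 5078 (decimal)
Compute 9350 - 5078 = 4272
Convert 4272 (decimal) → 4272 = 4×1000 + 2×100 + 7×10 + 2 → 4 thousands, 2 hundreds, 7 tens, 2 ones (place-value notation)
4 thousands, 2 hundreds, 7 tens, 2 ones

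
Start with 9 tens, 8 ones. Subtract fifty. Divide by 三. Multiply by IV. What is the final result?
Convert 9 tens, 8 ones (place-value notation) → 9×10 + 8 = 98 (decimal)
Start: 98
Convert fifty (English words) → 50 (decimal)
98 - 50 = 48
Convert 三 (Chinese numeral) → 3 (decimal)
48 ÷ 3 = 16
Convert IV (Roman numeral) → 4 (decimal)
16 × 4 = 64
64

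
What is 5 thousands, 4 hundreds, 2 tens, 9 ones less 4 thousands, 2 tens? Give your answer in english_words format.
Convert 5 thousands, 4 hundreds, 2 tens, 9 ones (place-value notation) → 5×1000 + 4×100 + 2×10 + 9 = 5429 (decimal)
Convert 4 thousands, 2 tens (place-value notation) → 4×1000 + 2×10 = 4020 (decimal)
Compute 5429 - 4020 = 1409
Convert 1409 (decimal) → 1409 = 1×1000 + 4×100 + 9 → one thousand four hundred nine (English words)
one thousand four hundred nine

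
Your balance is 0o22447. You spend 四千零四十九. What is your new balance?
Convert 0o22447 (octal) → 2×4096 + 2×512 + 4×64 + 4×8 + 7 = 9511 (decimal)
Convert 四千零四十九 (Chinese numeral) → 4×1000 + 4×10 + 9 = 4049 (decimal)
Compute 9511 - 4049 = 5462
5462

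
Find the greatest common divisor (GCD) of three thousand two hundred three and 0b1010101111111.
Convert three thousand two hundred three (English words) → 3×1000 + 2×100 + 3 = 3203 (decimal)
Convert 0b1010101111111 (binary) → 4096 + 1024 + 256 + 64 + 32 + 16 + 8 + 4 + 2 + 1 = 5503 (decimal)
Compute gcd(3203, 5503) = 1
1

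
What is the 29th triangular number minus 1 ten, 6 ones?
The 29th triangular number = 29×30/2 = 435
Convert 1 ten, 6 ones (place-value notation) → 1×10 + 6 = 16 (decimal)
Compute 435 - 16 = 419
419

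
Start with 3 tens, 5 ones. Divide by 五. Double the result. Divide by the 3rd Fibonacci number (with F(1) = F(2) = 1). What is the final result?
Convert 3 tens, 5 ones (place-value notation) → 3×10 + 5 = 35 (decimal)
Start: 35
Convert 五 (Chinese numeral) → 5 (decimal)
35 ÷ 5 = 7
7 × 2 = 14
Convert the 3rd Fibonacci number (with F(1) = F(2) = 1) (Fibonacci index) → 1, 1, 2 → 2 (decimal)
14 ÷ 2 = 7
7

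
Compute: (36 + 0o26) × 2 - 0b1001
Convert 0o26 (octal) → 2×8 + 6 = 22 (decimal)
Convert 0b1001 (binary) → 8 + 1 = 9 (decimal)
Expression in decimal: (36 + 22) × 2 - 9
Parentheses first: 36 + 22 = 58
Multiply: 58 × 2 = 116
Subtract: 116 - 9 = 107
107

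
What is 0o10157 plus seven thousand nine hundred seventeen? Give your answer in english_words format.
Convert 0o10157 (octal) → 1×4096 + 1×64 + 5×8 + 7 = 4207 (decimal)
Convert seven thousand nine hundred seventeen (English words) → 7×1000 + 9×100 + 17 = 7917 (decimal)
Compute 4207 + 7917 = 12124
Convert 12124 (decimal) → 12124 = 12×1000 + 1×100 + 24 → twelve thousand one hundred twenty-four (English words)
twelve thousand one hundred twenty-four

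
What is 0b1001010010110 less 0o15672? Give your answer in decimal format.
Convert 0b1001010010110 (binary) → 4096 + 512 + 128 + 16 + 4 + 2 = 4758 (decimal)
Convert 0o15672 (octal) → 1×4096 + 5×512 + 6×64 + 7×8 + 2 = 7098 (decimal)
Compute 4758 - 7098 = -2340
-2340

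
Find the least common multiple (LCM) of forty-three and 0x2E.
Convert forty-three (English words) → 43 (decimal)
Convert 0x2E (hexadecimal) → 2×16 + 14 = 46 (decimal)
Compute lcm(43, 46) = 1978
1978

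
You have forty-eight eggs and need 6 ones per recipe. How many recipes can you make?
Convert forty-eight (English words) → 48 (decimal)
Convert 6 ones (place-value notation) → 6 (decimal)
Compute 48 ÷ 6 = 8
8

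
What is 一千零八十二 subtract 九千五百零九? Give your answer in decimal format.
Convert 一千零八十二 (Chinese numeral) → 1×1000 + 8×10 + 2 = 1082 (decimal)
Convert 九千五百零九 (Chinese numeral) → 9×1000 + 5×100 + 9 = 9509 (decimal)
Compute 1082 - 9509 = -8427
-8427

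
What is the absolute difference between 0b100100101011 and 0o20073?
Convert 0b100100101011 (binary) → 2048 + 256 + 32 + 8 + 2 + 1 = 2347 (decimal)
Convert 0o20073 (octal) → 2×4096 + 7×8 + 3 = 8251 (decimal)
Compute |2347 - 8251| = 5904
5904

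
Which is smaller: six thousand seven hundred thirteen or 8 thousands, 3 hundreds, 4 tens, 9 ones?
Convert six thousand seven hundred thirteen (English words) → 6×1000 + 7×100 + 13 = 6713 (decimal)
Convert 8 thousands, 3 hundreds, 4 tens, 9 ones (place-value notation) → 8×1000 + 3×100 + 4×10 + 9 = 8349 (decimal)
Compare 6713 vs 8349: smaller = 6713
6713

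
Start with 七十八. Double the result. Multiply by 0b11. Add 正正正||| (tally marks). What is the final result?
Convert 七十八 (Chinese numeral) → 7×10 + 8 = 78 (decimal)
Start: 78
78 × 2 = 156
Convert 0b11 (binary) → 2 + 1 = 3 (decimal)
156 × 3 = 468
Convert 正正正||| (tally marks) → 5 + 5 + 5 + 3 = 18 (decimal)
468 + 18 = 486
486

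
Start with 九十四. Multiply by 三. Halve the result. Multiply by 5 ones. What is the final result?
Convert 九十四 (Chinese numeral) → 9×10 + 4 = 94 (decimal)
Start: 94
Convert 三 (Chinese numeral) → 3 (decimal)
94 × 3 = 282
282 ÷ 2 = 141
Convert 5 ones (place-value notation) → 5 (decimal)
141 × 5 = 705
705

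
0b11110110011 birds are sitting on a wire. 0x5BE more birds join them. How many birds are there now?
Convert 0b11110110011 (binary) → 1024 + 512 + 256 + 128 + 32 + 16 + 2 + 1 = 1971 (decimal)
Convert 0x5BE (hexadecimal) → 5×256 + 11×16 + 14 = 1470 (decimal)
Compute 1971 + 1470 = 3441
3441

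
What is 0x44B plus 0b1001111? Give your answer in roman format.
Convert 0x44B (hexadecimal) → 4×256 + 4×16 + 11 = 1099 (decimal)
Convert 0b1001111 (binary) → 64 + 8 + 4 + 2 + 1 = 79 (decimal)
Compute 1099 + 79 = 1178
Convert 1178 (decimal) → 1178 = 1000 + 100 + 50 + 10 + 10 + 5 + 1 + 1 + 1 → MCLXXVIII (Roman numeral)
MCLXXVIII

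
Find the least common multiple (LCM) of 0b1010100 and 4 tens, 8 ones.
Convert 0b1010100 (binary) → 64 + 16 + 4 = 84 (decimal)
Convert 4 tens, 8 ones (place-value notation) → 4×10 + 8 = 48 (decimal)
Compute lcm(84, 48) = 336
336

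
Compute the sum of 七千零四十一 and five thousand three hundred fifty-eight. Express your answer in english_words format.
Convert 七千零四十一 (Chinese numeral) → 7×1000 + 4×10 + 1 = 7041 (decimal)
Convert five thousand three hundred fifty-eight (English words) → 5×1000 + 3×100 + 58 = 5358 (decimal)
Compute 7041 + 5358 = 12399
Convert 12399 (decimal) → 12399 = 12×1000 + 3×100 + 99 → twelve thousand three hundred ninety-nine (English words)
twelve thousand three hundred ninety-nine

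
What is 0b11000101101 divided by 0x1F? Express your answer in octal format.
Convert 0b11000101101 (binary) → 1024 + 512 + 32 + 8 + 4 + 1 = 1581 (decimal)
Convert 0x1F (hexadecimal) → 1×16 + 15 = 31 (decimal)
Compute 1581 ÷ 31 = 51
Convert 51 (decimal) → 51 = 6×8 + 3 → 0o63 (octal)
0o63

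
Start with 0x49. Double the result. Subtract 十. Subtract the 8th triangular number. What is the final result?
Convert 0x49 (hexadecimal) → 4×16 + 9 = 73 (decimal)
Start: 73
73 × 2 = 146
Convert 十 (Chinese numeral) → 1×10 = 10 (decimal)
146 - 10 = 136
Convert the 8th triangular number (triangular index) → 8×9/2 = 36 (decimal)
136 - 36 = 100
100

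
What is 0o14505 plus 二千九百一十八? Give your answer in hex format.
Convert 0o14505 (octal) → 1×4096 + 4×512 + 5×64 + 5 = 6469 (decimal)
Convert 二千九百一十八 (Chinese numeral) → 2×1000 + 9×100 + 1×10 + 8 = 2918 (decimal)
Compute 6469 + 2918 = 9387
Convert 9387 (decimal) → 9387 = 2×4096 + 4×256 + 10×16 + 11 → 0x24AB (hexadecimal)
0x24AB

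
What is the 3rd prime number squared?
The 3rd prime number = 5
Compute 5² = 5 × 5 = 25
25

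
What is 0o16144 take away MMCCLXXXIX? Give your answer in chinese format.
Convert 0o16144 (octal) → 1×4096 + 6×512 + 1×64 + 4×8 + 4 = 7268 (decimal)
Convert MMCCLXXXIX (Roman numeral) → 1000 + 1000 + 100 + 100 + 50 + 10 + 10 + 10 + 9 = 2289 (decimal)
Compute 7268 - 2289 = 4979
Convert 4979 (decimal) → 4979 = 4×1000 + 9×100 + 7×10 + 9 → 四千九百七十九 (Chinese numeral)
四千九百七十九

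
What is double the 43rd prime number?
The 43rd prime number = 191
Compute 191 × 2 = 382
382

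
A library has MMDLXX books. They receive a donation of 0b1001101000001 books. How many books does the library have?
Convert MMDLXX (Roman numeral) → 1000 + 1000 + 500 + 50 + 10 + 10 = 2570 (decimal)
Convert 0b1001101000001 (binary) → 4096 + 512 + 256 + 64 + 1 = 4929 (decimal)
Compute 2570 + 4929 = 7499
7499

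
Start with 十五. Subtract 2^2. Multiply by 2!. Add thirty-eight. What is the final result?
Convert 十五 (Chinese numeral) → 1×10 + 5 = 15 (decimal)
Start: 15
Convert 2^2 (power) → 4 (decimal)
15 - 4 = 11
Convert 2! (factorial) → 2 (decimal)
11 × 2 = 22
Convert thirty-eight (English words) → 38 (decimal)
22 + 38 = 60
60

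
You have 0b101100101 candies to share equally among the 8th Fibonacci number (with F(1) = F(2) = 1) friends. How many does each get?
Convert 0b101100101 (binary) → 256 + 64 + 32 + 4 + 1 = 357 (decimal)
Convert the 8th Fibonacci number (with F(1) = F(2) = 1) (Fibonacci index) → 1, 1, 2, 3, 5, 8, 13, 21 → 21 (decimal)
Compute 357 ÷ 21 = 17
17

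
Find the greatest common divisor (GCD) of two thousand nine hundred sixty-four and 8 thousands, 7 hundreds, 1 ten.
Convert two thousand nine hundred sixty-four (English words) → 2×1000 + 9×100 + 64 = 2964 (decimal)
Convert 8 thousands, 7 hundreds, 1 ten (place-value notation) → 8×1000 + 7×100 + 1×10 = 8710 (decimal)
Compute gcd(2964, 8710) = 26
26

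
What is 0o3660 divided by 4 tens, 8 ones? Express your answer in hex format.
Convert 0o3660 (octal) → 3×512 + 6×64 + 6×8 = 1968 (decimal)
Convert 4 tens, 8 ones (place-value notation) → 4×10 + 8 = 48 (decimal)
Compute 1968 ÷ 48 = 41
Convert 41 (decimal) → 41 = 2×16 + 9 → 0x29 (hexadecimal)
0x29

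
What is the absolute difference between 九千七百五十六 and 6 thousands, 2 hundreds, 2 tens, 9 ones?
Convert 九千七百五十六 (Chinese numeral) → 9×1000 + 7×100 + 5×10 + 6 = 9756 (decimal)
Convert 6 thousands, 2 hundreds, 2 tens, 9 ones (place-value notation) → 6×1000 + 2×100 + 2×10 + 9 = 6229 (decimal)
Compute |9756 - 6229| = 3527
3527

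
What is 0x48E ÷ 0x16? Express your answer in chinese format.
Convert 0x48E (hexadecimal) → 4×256 + 8×16 + 14 = 1166 (decimal)
Convert 0x16 (hexadecimal) → 1×16 + 6 = 22 (decimal)
Compute 1166 ÷ 22 = 53
Convert 53 (decimal) → 53 = 5×10 + 3 → 五十三 (Chinese numeral)
五十三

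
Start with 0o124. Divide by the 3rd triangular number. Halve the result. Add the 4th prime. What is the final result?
Convert 0o124 (octal) → 1×64 + 2×8 + 4 = 84 (decimal)
Start: 84
Convert the 3rd triangular number (triangular index) → 3×4/2 = 6 (decimal)
84 ÷ 6 = 14
14 ÷ 2 = 7
Convert the 4th prime (prime index) → 7 (decimal)
7 + 7 = 14
14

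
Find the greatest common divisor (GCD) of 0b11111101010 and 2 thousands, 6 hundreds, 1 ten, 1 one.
Convert 0b11111101010 (binary) → 1024 + 512 + 256 + 128 + 64 + 32 + 8 + 2 = 2026 (decimal)
Convert 2 thousands, 6 hundreds, 1 ten, 1 one (place-value notation) → 2×1000 + 6×100 + 1×10 + 1 = 2611 (decimal)
Compute gcd(2026, 2611) = 1
1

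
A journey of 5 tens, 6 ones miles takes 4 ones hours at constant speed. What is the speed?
Convert 5 tens, 6 ones (place-value notation) → 5×10 + 6 = 56 (decimal)
Convert 4 ones (place-value notation) → 4 (decimal)
Compute 56 ÷ 4 = 14
14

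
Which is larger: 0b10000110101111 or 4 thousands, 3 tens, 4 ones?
Convert 0b10000110101111 (binary) → 8192 + 256 + 128 + 32 + 8 + 4 + 2 + 1 = 8623 (decimal)
Convert 4 thousands, 3 tens, 4 ones (place-value notation) → 4×1000 + 3×10 + 4 = 4034 (decimal)
Compare 8623 vs 4034: larger = 8623
8623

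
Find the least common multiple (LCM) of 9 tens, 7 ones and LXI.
Convert 9 tens, 7 ones (place-value notation) → 9×10 + 7 = 97 (decimal)
Convert LXI (Roman numeral) → 50 + 10 + 1 = 61 (decimal)
Compute lcm(97, 61) = 5917
5917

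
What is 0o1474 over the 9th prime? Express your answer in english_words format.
Convert 0o1474 (octal) → 1×512 + 4×64 + 7×8 + 4 = 828 (decimal)
Convert the 9th prime (prime index) → 23 (decimal)
Compute 828 ÷ 23 = 36
Convert 36 (decimal) → thirty-six (English words)
thirty-six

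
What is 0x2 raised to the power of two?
Convert 0x2 (hexadecimal) → 2 (decimal)
Convert two (English words) → 2 (decimal)
Compute 2 ^ 2 = 4
4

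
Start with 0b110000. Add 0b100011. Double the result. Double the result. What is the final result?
Convert 0b110000 (binary) → 32 + 16 = 48 (decimal)
Start: 48
Convert 0b100011 (binary) → 32 + 2 + 1 = 35 (decimal)
48 + 35 = 83
83 × 2 = 166
166 × 2 = 332
332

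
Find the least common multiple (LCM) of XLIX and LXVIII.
Convert XLIX (Roman numeral) → 40 + 9 = 49 (decimal)
Convert LXVIII (Roman numeral) → 50 + 10 + 5 + 1 + 1 + 1 = 68 (decimal)
Compute lcm(49, 68) = 3332
3332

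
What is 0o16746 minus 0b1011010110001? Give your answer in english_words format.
Convert 0o16746 (octal) → 1×4096 + 6×512 + 7×64 + 4×8 + 6 = 7654 (decimal)
Convert 0b1011010110001 (binary) → 4096 + 1024 + 512 + 128 + 32 + 16 + 1 = 5809 (decimal)
Compute 7654 - 5809 = 1845
Convert 1845 (decimal) → 1845 = 1×1000 + 8×100 + 45 → one thousand eight hundred forty-five (English words)
one thousand eight hundred forty-five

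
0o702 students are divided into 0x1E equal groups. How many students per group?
Convert 0o702 (octal) → 7×64 + 2 = 450 (decimal)
Convert 0x1E (hexadecimal) → 1×16 + 14 = 30 (decimal)
Compute 450 ÷ 30 = 15
15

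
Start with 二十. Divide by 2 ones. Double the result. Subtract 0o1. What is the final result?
Convert 二十 (Chinese numeral) → 2×10 = 20 (decimal)
Start: 20
Convert 2 ones (place-value notation) → 2 (decimal)
20 ÷ 2 = 10
10 × 2 = 20
Convert 0o1 (octal) → 1 (decimal)
20 - 1 = 19
19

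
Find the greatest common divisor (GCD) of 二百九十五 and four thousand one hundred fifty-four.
Convert 二百九十五 (Chinese numeral) → 2×100 + 9×10 + 5 = 295 (decimal)
Convert four thousand one hundred fifty-four (English words) → 4×1000 + 1×100 + 54 = 4154 (decimal)
Compute gcd(295, 4154) = 1
1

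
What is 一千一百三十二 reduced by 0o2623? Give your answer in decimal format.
Convert 一千一百三十二 (Chinese numeral) → 1×1000 + 1×100 + 3×10 + 2 = 1132 (decimal)
Convert 0o2623 (octal) → 2×512 + 6×64 + 2×8 + 3 = 1427 (decimal)
Compute 1132 - 1427 = -295
-295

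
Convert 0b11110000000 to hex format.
Convert 0b11110000000 (binary) → 1024 + 512 + 256 + 128 = 1920 (decimal)
Convert 1920 (decimal) → 1920 = 7×256 + 8×16 → 0x780 (hexadecimal)
0x780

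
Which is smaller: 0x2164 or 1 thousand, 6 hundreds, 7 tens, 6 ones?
Convert 0x2164 (hexadecimal) → 2×4096 + 1×256 + 6×16 + 4 = 8548 (decimal)
Convert 1 thousand, 6 hundreds, 7 tens, 6 ones (place-value notation) → 1×1000 + 6×100 + 7×10 + 6 = 1676 (decimal)
Compare 8548 vs 1676: smaller = 1676
1676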